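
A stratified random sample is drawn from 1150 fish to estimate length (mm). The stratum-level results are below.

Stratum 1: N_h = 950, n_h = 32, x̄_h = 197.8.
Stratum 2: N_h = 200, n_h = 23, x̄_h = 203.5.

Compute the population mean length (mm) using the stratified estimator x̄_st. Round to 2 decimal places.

x̄_st ≈ 198.79

N = Σ N_h = 1150. Stratum weights W_h = N_h/N.
x̄_st = (950·197.8 + 200·203.5) / 1150 = 198.7913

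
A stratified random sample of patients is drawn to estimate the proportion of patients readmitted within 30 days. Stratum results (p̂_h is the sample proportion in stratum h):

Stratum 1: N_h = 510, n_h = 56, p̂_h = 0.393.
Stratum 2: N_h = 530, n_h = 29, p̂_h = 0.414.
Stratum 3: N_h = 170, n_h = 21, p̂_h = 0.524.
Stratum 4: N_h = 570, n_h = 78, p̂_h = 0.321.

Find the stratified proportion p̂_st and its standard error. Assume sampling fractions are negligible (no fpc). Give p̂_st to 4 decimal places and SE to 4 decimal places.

N = 1780; stratum weights W_h = N_h/N.
p̂_st = Σ W_h p̂_h = (510·0.393 + 530·0.414 + 170·0.524 + 570·0.321)/1780 = 0.38871
V̂(p̂_st) = Σ W_h² p̂_h(1−p̂_h)/(n_h−1):
  stratum 1: (510/1780)²·0.393·0.607/55 = 0.000356056
  stratum 2: (530/1780)²·0.414·0.586/28 = 0.00076816
  stratum 3: (170/1780)²·0.524·0.476/20 = 0.000113754
  stratum 4: (570/1780)²·0.321·0.679/77 = 0.000290264
V̂(p̂_st) = 0.00152823; SE = √V̂ = 0.0390926

p̂_st ≈ 0.3887, SE ≈ 0.0391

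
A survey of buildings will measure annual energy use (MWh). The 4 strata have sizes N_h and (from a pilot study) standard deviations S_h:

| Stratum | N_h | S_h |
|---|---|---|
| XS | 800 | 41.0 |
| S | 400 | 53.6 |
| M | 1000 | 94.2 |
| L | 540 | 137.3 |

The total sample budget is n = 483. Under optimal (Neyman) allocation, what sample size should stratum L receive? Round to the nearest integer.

Neyman allocation: n_h = n · N_h S_h / Σ N_i S_i, with n = 483.
  stratum XS: N_h·S_h = 800·41.0 = 32800.00
  stratum S: N_h·S_h = 400·53.6 = 21440.00
  stratum M: N_h·S_h = 1000·94.2 = 94200.00
  stratum L: N_h·S_h = 540·137.3 = 74142.00
Σ N_h S_h = 222582.00
n for stratum L = 483·74142.00/222582.00 = 160.887 → 161

161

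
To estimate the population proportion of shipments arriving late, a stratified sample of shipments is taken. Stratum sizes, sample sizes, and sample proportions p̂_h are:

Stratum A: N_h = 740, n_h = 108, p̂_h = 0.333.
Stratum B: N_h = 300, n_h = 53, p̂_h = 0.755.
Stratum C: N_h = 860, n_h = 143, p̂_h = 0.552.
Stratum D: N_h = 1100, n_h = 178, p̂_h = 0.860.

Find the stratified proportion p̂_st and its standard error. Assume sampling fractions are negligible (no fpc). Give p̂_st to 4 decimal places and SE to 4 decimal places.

p̂_st ≈ 0.6312, SE ≈ 0.0199

N = 3000; stratum weights W_h = N_h/N.
p̂_st = Σ W_h p̂_h = (740·0.333 + 300·0.755 + 860·0.552 + 1100·0.860)/3000 = 0.63121
V̂(p̂_st) = Σ W_h² p̂_h(1−p̂_h)/(n_h−1):
  stratum A: (740/3000)²·0.333·0.667/107 = 0.000126301
  stratum B: (300/3000)²·0.755·0.245/52 = 3.55721e-05
  stratum C: (860/3000)²·0.552·0.448/142 = 0.000143114
  stratum D: (1100/3000)²·0.860·0.140/177 = 9.14526e-05
V̂(p̂_st) = 0.00039644; SE = √V̂ = 0.0199108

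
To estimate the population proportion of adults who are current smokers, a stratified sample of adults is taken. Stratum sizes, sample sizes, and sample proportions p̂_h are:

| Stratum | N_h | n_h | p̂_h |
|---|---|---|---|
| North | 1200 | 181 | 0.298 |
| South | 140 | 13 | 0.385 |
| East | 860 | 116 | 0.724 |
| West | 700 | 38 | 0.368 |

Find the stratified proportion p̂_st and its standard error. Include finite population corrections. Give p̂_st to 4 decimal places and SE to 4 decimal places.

p̂_st ≈ 0.4454, SE ≈ 0.0263

N = 2900; stratum weights W_h = N_h/N.
p̂_st = Σ W_h p̂_h = (1200·0.298 + 140·0.385 + 860·0.724 + 700·0.368)/2900 = 0.44543
V̂(p̂_st) = Σ W_h² (1 − n_h/N_h) p̂_h(1−p̂_h)/(n_h−1):
  stratum North: (1200/2900)²·(1 − 181/1200)·0.298·0.702/180 = 0.000168982
  stratum South: (140/2900)²·(1 − 13/140)·0.385·0.615/12 = 4.17148e-05
  stratum East: (860/2900)²·(1 − 116/860)·0.724·0.276/115 = 0.000132198
  stratum West: (700/2900)²·(1 − 38/700)·0.368·0.632/37 = 0.000346356
V̂(p̂_st) = 0.000689251; SE = √V̂ = 0.0262536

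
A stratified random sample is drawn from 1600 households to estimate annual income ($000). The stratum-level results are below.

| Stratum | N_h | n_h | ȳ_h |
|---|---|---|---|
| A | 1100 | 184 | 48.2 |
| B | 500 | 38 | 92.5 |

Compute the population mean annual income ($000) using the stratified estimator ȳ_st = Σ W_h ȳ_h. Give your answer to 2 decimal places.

N = Σ N_h = 1600. Stratum weights W_h = N_h/N.
ȳ_st = (1100·48.2 + 500·92.5) / 1600 = 62.0438

ȳ_st ≈ 62.04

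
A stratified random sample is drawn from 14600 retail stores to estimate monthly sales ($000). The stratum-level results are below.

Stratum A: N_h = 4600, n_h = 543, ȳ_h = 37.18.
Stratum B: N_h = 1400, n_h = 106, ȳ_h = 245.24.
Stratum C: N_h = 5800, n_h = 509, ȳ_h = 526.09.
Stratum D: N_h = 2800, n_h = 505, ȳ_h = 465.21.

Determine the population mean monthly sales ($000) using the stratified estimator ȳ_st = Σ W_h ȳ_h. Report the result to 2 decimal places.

ȳ_st ≈ 333.44

N = Σ N_h = 14600. Stratum weights W_h = N_h/N.
ȳ_st = (4600·37.18 + 1400·245.24 + 5800·526.09 + 2800·465.21) / 14600 = 333.4434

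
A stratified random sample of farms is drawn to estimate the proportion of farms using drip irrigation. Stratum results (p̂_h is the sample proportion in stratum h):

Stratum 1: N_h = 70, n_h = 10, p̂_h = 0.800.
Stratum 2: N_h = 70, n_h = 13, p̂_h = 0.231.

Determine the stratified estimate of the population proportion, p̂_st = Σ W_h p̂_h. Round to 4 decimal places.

p̂_st ≈ 0.5155

N = 140; stratum weights W_h = N_h/N.
p̂_st = Σ W_h p̂_h = (70·0.800 + 70·0.231)/140 = 0.51550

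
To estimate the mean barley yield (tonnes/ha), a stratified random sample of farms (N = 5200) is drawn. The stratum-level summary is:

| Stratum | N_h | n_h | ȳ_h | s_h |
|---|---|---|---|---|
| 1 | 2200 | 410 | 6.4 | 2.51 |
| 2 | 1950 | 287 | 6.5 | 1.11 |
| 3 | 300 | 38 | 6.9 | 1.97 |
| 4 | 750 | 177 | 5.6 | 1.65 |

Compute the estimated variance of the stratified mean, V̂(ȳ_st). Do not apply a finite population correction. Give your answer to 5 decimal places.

V̂(ȳ_st) = Σ W_h² s_h²/n_h, with W_h = N_h/N and N = 5200:
  stratum 1: (2200/5200)²·2.51²/410 = 0.00275044
  stratum 2: (1950/5200)²·1.11²/287 = 0.000603708
  stratum 3: (300/5200)²·1.97²/38 = 0.000339926
  stratum 4: (750/5200)²·1.65²/177 = 0.000319971
V̂(ȳ_st) = 0.00401405

V̂(ȳ_st) ≈ 0.00401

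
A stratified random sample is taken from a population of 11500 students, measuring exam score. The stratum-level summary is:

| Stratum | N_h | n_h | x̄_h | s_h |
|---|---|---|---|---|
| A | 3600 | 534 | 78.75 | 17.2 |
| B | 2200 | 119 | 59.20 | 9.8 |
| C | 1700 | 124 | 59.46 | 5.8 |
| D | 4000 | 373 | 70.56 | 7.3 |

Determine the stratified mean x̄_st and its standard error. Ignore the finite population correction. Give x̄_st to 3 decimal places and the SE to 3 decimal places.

x̄_st ≈ 69.310, SE ≈ 0.327

x̄_st = Σ W_h x̄_h = (3600·78.75 + 2200·59.20 + 1700·59.46 + 4000·70.56)/11500 = 69.30974
V̂(x̄_st) = Σ W_h² s_h²/n_h, with W_h = N_h/N and N = 11500:
  stratum A: (3600/11500)²·17.2²/534 = 0.0542906
  stratum B: (2200/11500)²·9.8²/119 = 0.0295362
  stratum C: (1700/11500)²·5.8²/124 = 0.00592839
  stratum D: (4000/11500)²·7.3²/373 = 0.0172847
V̂(x̄_st) = 0.10704
SE(x̄_st) = √0.10704 = 0.32717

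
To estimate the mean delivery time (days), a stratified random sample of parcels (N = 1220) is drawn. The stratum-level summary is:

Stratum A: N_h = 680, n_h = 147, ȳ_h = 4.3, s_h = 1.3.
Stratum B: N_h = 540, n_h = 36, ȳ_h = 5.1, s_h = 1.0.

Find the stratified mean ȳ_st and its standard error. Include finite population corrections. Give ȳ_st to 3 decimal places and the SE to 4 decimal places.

ȳ_st = Σ W_h ȳ_h = (680·4.3 + 540·5.1)/1220 = 4.65410
V̂(ȳ_st) = Σ W_h² (1 − n_h/N_h) s_h²/n_h, with W_h = N_h/N and N = 1220:
  stratum A: (680/1220)²·(1 − 147/680)·1.3²/147 = 0.00279953
  stratum B: (540/1220)²·(1 − 36/540)·1.0²/36 = 0.00507928
V̂(ȳ_st) = 0.00787881
SE(ȳ_st) = √0.00787881 = 0.0887627

ȳ_st ≈ 4.654, SE ≈ 0.0888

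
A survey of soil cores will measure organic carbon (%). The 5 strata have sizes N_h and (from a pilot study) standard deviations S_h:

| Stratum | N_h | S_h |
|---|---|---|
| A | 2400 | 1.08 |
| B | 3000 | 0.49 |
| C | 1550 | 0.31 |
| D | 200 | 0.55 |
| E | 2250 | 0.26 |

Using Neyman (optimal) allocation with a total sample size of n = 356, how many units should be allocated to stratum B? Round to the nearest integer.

Neyman allocation: n_h = n · N_h S_h / Σ N_i S_i, with n = 356.
  stratum A: N_h·S_h = 2400·1.08 = 2592.00
  stratum B: N_h·S_h = 3000·0.49 = 1470.00
  stratum C: N_h·S_h = 1550·0.31 = 480.50
  stratum D: N_h·S_h = 200·0.55 = 110.00
  stratum E: N_h·S_h = 2250·0.26 = 585.00
Σ N_h S_h = 5237.50
n for stratum B = 356·1470.00/5237.50 = 99.918 → 100

100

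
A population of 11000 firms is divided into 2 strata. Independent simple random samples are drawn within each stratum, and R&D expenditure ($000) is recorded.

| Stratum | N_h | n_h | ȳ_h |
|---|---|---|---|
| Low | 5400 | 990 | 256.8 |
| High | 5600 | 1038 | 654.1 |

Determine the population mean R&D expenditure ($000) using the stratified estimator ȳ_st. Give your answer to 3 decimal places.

ȳ_st ≈ 459.062

N = Σ N_h = 11000. Stratum weights W_h = N_h/N.
ȳ_st = (5400·256.8 + 5600·654.1) / 11000 = 459.06182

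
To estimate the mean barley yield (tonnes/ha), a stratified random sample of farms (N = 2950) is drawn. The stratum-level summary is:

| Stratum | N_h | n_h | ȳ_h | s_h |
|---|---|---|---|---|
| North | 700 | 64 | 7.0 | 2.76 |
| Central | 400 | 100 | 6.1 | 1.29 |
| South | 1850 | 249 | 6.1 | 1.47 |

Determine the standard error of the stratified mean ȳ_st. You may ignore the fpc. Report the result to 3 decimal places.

V̂(ȳ_st) = Σ W_h² s_h²/n_h, with W_h = N_h/N and N = 2950:
  stratum North: (700/2950)²·2.76²/64 = 0.00670178
  stratum Central: (400/2950)²·1.29²/100 = 0.000305953
  stratum South: (1850/2950)²·1.47²/249 = 0.00341299
V̂(ȳ_st) = 0.0104207
SE(ȳ_st) = √0.0104207 = 0.102082

SE(ȳ_st) ≈ 0.102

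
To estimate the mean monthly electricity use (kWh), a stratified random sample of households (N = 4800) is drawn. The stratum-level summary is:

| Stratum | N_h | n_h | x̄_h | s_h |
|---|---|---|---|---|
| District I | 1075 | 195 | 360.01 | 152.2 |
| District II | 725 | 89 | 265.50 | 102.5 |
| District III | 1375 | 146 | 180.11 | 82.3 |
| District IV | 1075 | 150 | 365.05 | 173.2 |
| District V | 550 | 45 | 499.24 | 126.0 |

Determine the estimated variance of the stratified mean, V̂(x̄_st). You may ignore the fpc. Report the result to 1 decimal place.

V̂(x̄_st) = Σ W_h² s_h²/n_h, with W_h = N_h/N and N = 4800:
  stratum District I: (1075/4800)²·152.2²/195 = 5.95839
  stratum District II: (725/4800)²·102.5²/89 = 2.69309
  stratum District III: (1375/4800)²·82.3²/146 = 3.80688
  stratum District IV: (1075/4800)²·173.2²/150 = 10.0309
  stratum District V: (550/4800)²·126.0²/45 = 4.63203
V̂(x̄_st) = 27.1213

V̂(x̄_st) ≈ 27.1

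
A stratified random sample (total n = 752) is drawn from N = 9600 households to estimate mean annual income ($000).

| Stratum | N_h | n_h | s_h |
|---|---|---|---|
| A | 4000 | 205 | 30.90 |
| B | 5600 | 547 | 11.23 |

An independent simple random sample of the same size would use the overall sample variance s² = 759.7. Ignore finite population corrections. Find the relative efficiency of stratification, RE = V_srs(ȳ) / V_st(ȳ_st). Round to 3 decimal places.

V̂(ȳ_st) = Σ W_h² s_h²/n_h, with W_h = N_h/N and N = 9600:
  stratum A: (4000/9600)²·30.90²/205 = 0.808613
  stratum B: (5600/9600)²·11.23²/547 = 0.0784523
V_st = 0.887065
V_srs = s²/n = 759.7/752 = 1.01024
Relative efficiency = V_srs / V_st = 1.01024/0.887065 = 1.1389

RE ≈ 1.139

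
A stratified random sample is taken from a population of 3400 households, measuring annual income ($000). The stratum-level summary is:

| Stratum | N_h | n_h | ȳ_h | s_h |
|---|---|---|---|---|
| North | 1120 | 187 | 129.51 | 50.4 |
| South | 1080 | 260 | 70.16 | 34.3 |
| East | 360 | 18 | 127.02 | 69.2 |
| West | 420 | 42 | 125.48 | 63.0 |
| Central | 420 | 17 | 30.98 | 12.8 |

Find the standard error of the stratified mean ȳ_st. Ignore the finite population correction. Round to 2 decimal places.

V̂(ȳ_st) = Σ W_h² s_h²/n_h, with W_h = N_h/N and N = 3400:
  stratum North: (1120/3400)²·50.4²/187 = 1.474
  stratum South: (1080/3400)²·34.3²/260 = 0.456567
  stratum East: (360/3400)²·69.2²/18 = 2.98254
  stratum West: (420/3400)²·63.0²/42 = 1.44202
  stratum Central: (420/3400)²·12.8²/17 = 0.147066
V̂(ȳ_st) = 6.5022
SE(ȳ_st) = √6.5022 = 2.54994

SE(ȳ_st) ≈ 2.55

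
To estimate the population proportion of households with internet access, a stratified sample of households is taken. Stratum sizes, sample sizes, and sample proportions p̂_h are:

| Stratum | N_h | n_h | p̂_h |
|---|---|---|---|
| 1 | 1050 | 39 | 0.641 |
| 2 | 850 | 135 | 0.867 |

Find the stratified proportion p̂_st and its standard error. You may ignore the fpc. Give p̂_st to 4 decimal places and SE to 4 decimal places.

N = 1900; stratum weights W_h = N_h/N.
p̂_st = Σ W_h p̂_h = (1050·0.641 + 850·0.867)/1900 = 0.74211
V̂(p̂_st) = Σ W_h² p̂_h(1−p̂_h)/(n_h−1):
  stratum 1: (1050/1900)²·0.641·0.359/38 = 0.00184944
  stratum 2: (850/1900)²·0.867·0.133/134 = 0.000172225
V̂(p̂_st) = 0.00202167; SE = √V̂ = 0.0449629

p̂_st ≈ 0.7421, SE ≈ 0.0450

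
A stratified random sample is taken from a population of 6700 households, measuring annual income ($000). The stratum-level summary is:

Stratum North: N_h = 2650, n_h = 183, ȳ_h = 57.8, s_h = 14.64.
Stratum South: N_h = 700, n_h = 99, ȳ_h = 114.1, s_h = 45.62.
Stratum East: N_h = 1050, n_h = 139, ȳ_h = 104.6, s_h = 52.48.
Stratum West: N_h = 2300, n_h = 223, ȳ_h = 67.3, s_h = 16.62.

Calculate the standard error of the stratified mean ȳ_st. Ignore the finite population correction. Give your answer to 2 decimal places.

SE(ȳ_st) ≈ 1.02

V̂(ȳ_st) = Σ W_h² s_h²/n_h, with W_h = N_h/N and N = 6700:
  stratum North: (2650/6700)²·14.64²/183 = 0.18322
  stratum South: (700/6700)²·45.62²/99 = 0.229468
  stratum East: (1050/6700)²·52.48²/139 = 0.486633
  stratum West: (2300/6700)²·16.62²/223 = 0.14597
V̂(ȳ_st) = 1.04529
SE(ȳ_st) = √1.04529 = 1.02239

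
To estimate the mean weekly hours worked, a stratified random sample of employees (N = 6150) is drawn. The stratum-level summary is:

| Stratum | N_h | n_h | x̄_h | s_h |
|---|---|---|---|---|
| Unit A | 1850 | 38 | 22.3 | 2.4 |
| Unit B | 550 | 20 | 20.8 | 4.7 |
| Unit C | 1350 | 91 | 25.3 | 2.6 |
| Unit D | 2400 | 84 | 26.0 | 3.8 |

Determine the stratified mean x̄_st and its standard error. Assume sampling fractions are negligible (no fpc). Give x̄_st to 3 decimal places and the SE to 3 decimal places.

x̄_st = Σ W_h x̄_h = (1850·22.3 + 550·20.8 + 1350·25.3 + 2400·26.0)/6150 = 24.26829
V̂(x̄_st) = Σ W_h² s_h²/n_h, with W_h = N_h/N and N = 6150:
  stratum Unit A: (1850/6150)²·2.4²/38 = 0.0137161
  stratum Unit B: (550/6150)²·4.7²/20 = 0.00883366
  stratum Unit C: (1350/6150)²·2.6²/91 = 0.0035795
  stratum Unit D: (2400/6150)²·3.8²/84 = 0.0261794
V̂(x̄_st) = 0.0523087
SE(x̄_st) = √0.0523087 = 0.228711

x̄_st ≈ 24.268, SE ≈ 0.229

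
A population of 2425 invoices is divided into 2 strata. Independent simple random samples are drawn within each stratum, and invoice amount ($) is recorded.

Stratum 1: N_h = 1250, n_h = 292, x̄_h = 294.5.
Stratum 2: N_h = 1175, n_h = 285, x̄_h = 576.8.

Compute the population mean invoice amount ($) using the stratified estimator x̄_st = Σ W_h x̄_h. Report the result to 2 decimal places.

x̄_st ≈ 431.28

N = Σ N_h = 2425. Stratum weights W_h = N_h/N.
x̄_st = (1250·294.5 + 1175·576.8) / 2425 = 431.2845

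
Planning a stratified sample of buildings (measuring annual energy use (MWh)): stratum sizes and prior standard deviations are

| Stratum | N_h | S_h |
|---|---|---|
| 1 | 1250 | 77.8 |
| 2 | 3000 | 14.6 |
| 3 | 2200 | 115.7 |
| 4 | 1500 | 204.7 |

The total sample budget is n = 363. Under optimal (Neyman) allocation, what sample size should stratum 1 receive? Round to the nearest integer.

50

Neyman allocation: n_h = n · N_h S_h / Σ N_i S_i, with n = 363.
  stratum 1: N_h·S_h = 1250·77.8 = 97250.00
  stratum 2: N_h·S_h = 3000·14.6 = 43800.00
  stratum 3: N_h·S_h = 2200·115.7 = 254540.00
  stratum 4: N_h·S_h = 1500·204.7 = 307050.00
Σ N_h S_h = 702640.00
n for stratum 1 = 363·97250.00/702640.00 = 50.242 → 50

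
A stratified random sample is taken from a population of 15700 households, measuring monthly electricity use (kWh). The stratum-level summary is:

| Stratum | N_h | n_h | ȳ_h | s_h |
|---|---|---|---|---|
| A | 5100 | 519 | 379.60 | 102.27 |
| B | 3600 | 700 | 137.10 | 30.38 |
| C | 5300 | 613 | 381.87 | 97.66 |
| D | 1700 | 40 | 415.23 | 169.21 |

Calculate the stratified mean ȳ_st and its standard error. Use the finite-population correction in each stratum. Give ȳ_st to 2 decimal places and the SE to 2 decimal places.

ȳ_st ≈ 328.62, SE ≈ 3.42

ȳ_st = Σ W_h ȳ_h = (5100·379.60 + 3600·137.10 + 5300·381.87 + 1700·415.23)/15700 = 328.61924
V̂(ȳ_st) = Σ W_h² (1 − n_h/N_h) s_h²/n_h, with W_h = N_h/N and N = 15700:
  stratum A: (5100/15700)²·(1 − 519/5100)·102.27²/519 = 1.91012
  stratum B: (3600/15700)²·(1 − 700/3600)·30.38²/700 = 0.0558443
  stratum C: (5300/15700)²·(1 − 613/5300)·97.66²/613 = 1.56799
  stratum D: (1700/15700)²·(1 − 40/1700)·169.21²/40 = 8.19502
V̂(ȳ_st) = 11.729
SE(ȳ_st) = √11.729 = 3.42476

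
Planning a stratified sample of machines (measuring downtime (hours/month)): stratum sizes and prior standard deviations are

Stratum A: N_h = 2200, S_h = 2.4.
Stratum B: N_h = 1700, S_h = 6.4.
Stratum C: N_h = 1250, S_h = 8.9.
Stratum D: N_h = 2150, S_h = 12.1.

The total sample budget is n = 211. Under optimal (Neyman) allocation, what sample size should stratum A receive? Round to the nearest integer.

Neyman allocation: n_h = n · N_h S_h / Σ N_i S_i, with n = 211.
  stratum A: N_h·S_h = 2200·2.4 = 5280.00
  stratum B: N_h·S_h = 1700·6.4 = 10880.00
  stratum C: N_h·S_h = 1250·8.9 = 11125.00
  stratum D: N_h·S_h = 2150·12.1 = 26015.00
Σ N_h S_h = 53300.00
n for stratum A = 211·5280.00/53300.00 = 20.902 → 21

21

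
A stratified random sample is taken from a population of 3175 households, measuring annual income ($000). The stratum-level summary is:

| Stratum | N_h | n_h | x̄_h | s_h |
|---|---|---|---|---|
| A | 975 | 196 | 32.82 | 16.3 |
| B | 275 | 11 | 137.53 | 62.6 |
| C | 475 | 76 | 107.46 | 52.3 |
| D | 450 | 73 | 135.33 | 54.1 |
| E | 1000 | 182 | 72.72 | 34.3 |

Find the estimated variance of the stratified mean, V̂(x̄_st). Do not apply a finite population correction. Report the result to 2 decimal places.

V̂(x̄_st) = Σ W_h² s_h²/n_h, with W_h = N_h/N and N = 3175:
  stratum A: (975/3175)²·16.3²/196 = 0.127832
  stratum B: (275/3175)²·62.6²/11 = 2.6726
  stratum C: (475/3175)²·52.3²/76 = 0.805545
  stratum D: (450/3175)²·54.1²/73 = 0.805396
  stratum E: (1000/3175)²·34.3²/182 = 0.641253
V̂(x̄_st) = 5.05263

V̂(x̄_st) ≈ 5.05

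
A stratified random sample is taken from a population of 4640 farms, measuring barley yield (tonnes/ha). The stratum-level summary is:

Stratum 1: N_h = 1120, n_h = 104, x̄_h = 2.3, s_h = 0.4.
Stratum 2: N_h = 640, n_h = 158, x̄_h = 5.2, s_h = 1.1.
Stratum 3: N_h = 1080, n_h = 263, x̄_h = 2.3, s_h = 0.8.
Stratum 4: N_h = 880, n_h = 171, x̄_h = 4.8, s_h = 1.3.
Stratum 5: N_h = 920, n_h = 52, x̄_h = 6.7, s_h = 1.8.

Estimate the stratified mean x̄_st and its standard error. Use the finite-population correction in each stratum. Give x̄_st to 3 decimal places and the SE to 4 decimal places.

x̄_st ≈ 4.047, SE ≈ 0.0537

x̄_st = Σ W_h x̄_h = (1120·2.3 + 640·5.2 + 1080·2.3 + 880·4.8 + 920·6.7)/4640 = 4.04655
V̂(x̄_st) = Σ W_h² (1 − n_h/N_h) s_h²/n_h, with W_h = N_h/N and N = 4640:
  stratum 1: (1120/4640)²·(1 − 104/1120)·0.4²/104 = 8.13135e-05
  stratum 2: (640/4640)²·(1 − 158/640)·1.1²/158 = 0.000109728
  stratum 3: (1080/4640)²·(1 − 263/1080)·0.8²/263 = 9.97319e-05
  stratum 4: (880/4640)²·(1 − 171/880)·1.3²/171 = 0.000286407
  stratum 5: (920/4640)²·(1 − 52/920)·1.8²/52 = 0.00231107
V̂(x̄_st) = 0.00288825
SE(x̄_st) = √0.00288825 = 0.0537425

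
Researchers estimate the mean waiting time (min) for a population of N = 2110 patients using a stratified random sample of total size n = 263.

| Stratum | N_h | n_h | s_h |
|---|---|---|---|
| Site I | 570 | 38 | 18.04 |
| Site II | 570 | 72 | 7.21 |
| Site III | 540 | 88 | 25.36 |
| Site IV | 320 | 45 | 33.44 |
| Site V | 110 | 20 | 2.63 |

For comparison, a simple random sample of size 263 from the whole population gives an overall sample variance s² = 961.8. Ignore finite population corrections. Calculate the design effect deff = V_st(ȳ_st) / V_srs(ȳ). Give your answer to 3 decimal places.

deff ≈ 0.473

V̂(ȳ_st) = Σ W_h² s_h²/n_h, with W_h = N_h/N and N = 2110:
  stratum Site I: (570/2110)²·18.04²/38 = 0.624992
  stratum Site II: (570/2110)²·7.21²/72 = 0.0526893
  stratum Site III: (540/2110)²·25.36²/88 = 0.478672
  stratum Site IV: (320/2110)²·33.44²/45 = 0.571551
  stratum Site V: (110/2110)²·2.63²/20 = 0.000939944
V_st = 1.72884
V_srs = s²/n = 961.8/263 = 3.65703
deff = V_st / V_srs = 1.72884/3.65703 = 0.4727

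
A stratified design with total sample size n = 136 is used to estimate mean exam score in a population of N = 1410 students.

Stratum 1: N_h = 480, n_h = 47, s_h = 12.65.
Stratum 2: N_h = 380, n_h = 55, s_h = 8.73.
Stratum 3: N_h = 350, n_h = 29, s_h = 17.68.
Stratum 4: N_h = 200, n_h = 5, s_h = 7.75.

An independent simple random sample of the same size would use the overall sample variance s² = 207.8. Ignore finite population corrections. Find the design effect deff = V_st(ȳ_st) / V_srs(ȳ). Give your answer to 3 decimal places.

V̂(ȳ_st) = Σ W_h² s_h²/n_h, with W_h = N_h/N and N = 1410:
  stratum 1: (480/1410)²·12.65²/47 = 0.394573
  stratum 2: (380/1410)²·8.73²/55 = 0.100646
  stratum 3: (350/1410)²·17.68²/29 = 0.664147
  stratum 4: (200/1410)²·7.75²/5 = 0.241688
V_st = 1.40105
V_srs = s²/n = 207.8/136 = 1.52794
deff = V_st / V_srs = 1.40105/1.52794 = 0.9170

deff ≈ 0.917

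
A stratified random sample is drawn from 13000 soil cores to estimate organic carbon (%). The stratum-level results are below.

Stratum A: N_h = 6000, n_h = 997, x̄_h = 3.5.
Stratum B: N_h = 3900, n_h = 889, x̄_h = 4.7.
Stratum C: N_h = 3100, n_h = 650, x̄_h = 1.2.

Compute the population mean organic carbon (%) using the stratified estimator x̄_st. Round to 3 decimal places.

x̄_st ≈ 3.312

N = Σ N_h = 13000. Stratum weights W_h = N_h/N.
x̄_st = (6000·3.5 + 3900·4.7 + 3100·1.2) / 13000 = 3.31154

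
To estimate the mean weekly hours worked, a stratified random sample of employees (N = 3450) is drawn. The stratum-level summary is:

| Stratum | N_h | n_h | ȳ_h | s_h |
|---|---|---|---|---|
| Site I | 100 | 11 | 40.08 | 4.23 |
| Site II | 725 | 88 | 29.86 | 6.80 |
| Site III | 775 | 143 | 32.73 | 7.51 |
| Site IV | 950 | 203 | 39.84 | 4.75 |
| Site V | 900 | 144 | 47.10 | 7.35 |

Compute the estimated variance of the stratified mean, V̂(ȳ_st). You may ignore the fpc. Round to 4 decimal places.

V̂(ȳ_st) = Σ W_h² s_h²/n_h, with W_h = N_h/N and N = 3450:
  stratum Site I: (100/3450)²·4.23²/11 = 0.00136663
  stratum Site II: (725/3450)²·6.80²/88 = 0.0232045
  stratum Site III: (775/3450)²·7.51²/143 = 0.0199026
  stratum Site IV: (950/3450)²·4.75²/203 = 0.00842753
  stratum Site V: (900/3450)²·7.35²/144 = 0.0255305
V̂(ȳ_st) = 0.0784317

V̂(ȳ_st) ≈ 0.0784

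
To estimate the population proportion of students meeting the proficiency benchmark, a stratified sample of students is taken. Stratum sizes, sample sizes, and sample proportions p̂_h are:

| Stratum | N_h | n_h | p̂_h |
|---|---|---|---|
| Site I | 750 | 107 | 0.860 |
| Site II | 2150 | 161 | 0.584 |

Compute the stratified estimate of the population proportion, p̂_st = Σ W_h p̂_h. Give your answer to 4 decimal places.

p̂_st ≈ 0.6554

N = 2900; stratum weights W_h = N_h/N.
p̂_st = Σ W_h p̂_h = (750·0.860 + 2150·0.584)/2900 = 0.65538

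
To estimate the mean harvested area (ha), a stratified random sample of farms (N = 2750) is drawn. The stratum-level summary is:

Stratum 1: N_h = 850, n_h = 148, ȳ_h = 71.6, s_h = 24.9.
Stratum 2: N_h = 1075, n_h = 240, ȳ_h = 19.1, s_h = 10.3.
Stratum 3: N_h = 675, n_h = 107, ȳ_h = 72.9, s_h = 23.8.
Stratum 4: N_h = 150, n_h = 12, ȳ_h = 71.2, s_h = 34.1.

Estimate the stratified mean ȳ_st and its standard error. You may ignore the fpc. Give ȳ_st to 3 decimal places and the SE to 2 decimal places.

ȳ_st ≈ 51.375, SE ≈ 1.04

ȳ_st = Σ W_h ȳ_h = (850·71.6 + 1075·19.1 + 675·72.9 + 150·71.2)/2750 = 51.37455
V̂(ȳ_st) = Σ W_h² s_h²/n_h, with W_h = N_h/N and N = 2750:
  stratum 1: (850/2750)²·24.9²/148 = 0.40023
  stratum 2: (1075/2750)²·10.3²/240 = 0.0675484
  stratum 3: (675/2750)²·23.8²/107 = 0.318942
  stratum 4: (150/2750)²·34.1²/12 = 0.2883
V̂(ȳ_st) = 1.07502
SE(ȳ_st) = √1.07502 = 1.03683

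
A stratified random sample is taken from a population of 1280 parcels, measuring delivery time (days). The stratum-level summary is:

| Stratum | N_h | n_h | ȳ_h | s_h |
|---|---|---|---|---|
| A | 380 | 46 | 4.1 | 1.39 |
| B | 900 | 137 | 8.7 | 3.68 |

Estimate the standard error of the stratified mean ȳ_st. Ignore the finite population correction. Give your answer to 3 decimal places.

V̂(ȳ_st) = Σ W_h² s_h²/n_h, with W_h = N_h/N and N = 1280:
  stratum A: (380/1280)²·1.39²/46 = 0.00370185
  stratum B: (900/1280)²·3.68²/137 = 0.0488698
V̂(ȳ_st) = 0.0525716
SE(ȳ_st) = √0.0525716 = 0.229285

SE(ȳ_st) ≈ 0.229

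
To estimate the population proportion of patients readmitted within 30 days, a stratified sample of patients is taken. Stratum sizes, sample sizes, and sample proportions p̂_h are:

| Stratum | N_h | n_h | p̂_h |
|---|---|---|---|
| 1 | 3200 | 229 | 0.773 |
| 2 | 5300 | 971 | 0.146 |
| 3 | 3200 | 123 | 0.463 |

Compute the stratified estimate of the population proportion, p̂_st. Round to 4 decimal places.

N = 11700; stratum weights W_h = N_h/N.
p̂_st = Σ W_h p̂_h = (3200·0.773 + 5300·0.146 + 3200·0.463)/11700 = 0.40419

p̂_st ≈ 0.4042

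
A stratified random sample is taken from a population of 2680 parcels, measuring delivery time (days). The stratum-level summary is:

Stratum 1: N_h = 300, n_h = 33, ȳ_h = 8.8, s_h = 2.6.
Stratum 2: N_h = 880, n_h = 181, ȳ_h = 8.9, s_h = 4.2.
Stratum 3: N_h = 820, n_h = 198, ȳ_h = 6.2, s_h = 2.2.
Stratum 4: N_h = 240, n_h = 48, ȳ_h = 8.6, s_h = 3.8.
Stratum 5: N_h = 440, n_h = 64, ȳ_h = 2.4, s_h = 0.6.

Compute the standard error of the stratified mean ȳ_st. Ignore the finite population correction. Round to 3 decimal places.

SE(ȳ_st) ≈ 0.134

V̂(ȳ_st) = Σ W_h² s_h²/n_h, with W_h = N_h/N and N = 2680:
  stratum 1: (300/2680)²·2.6²/33 = 0.00256688
  stratum 2: (880/2680)²·4.2²/181 = 0.0105079
  stratum 3: (820/2680)²·2.2²/198 = 0.00228843
  stratum 4: (240/2680)²·3.8²/48 = 0.00241256
  stratum 5: (440/2680)²·0.6²/64 = 0.000151621
V̂(ȳ_st) = 0.0179274
SE(ȳ_st) = √0.0179274 = 0.133893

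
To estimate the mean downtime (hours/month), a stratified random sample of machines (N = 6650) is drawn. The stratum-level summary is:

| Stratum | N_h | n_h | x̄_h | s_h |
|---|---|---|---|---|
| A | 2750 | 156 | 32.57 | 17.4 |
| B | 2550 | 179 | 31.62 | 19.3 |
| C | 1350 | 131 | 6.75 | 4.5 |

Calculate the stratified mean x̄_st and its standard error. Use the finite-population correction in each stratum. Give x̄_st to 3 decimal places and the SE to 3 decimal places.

x̄_st ≈ 26.964, SE ≈ 0.777

x̄_st = Σ W_h x̄_h = (2750·32.57 + 2550·31.62 + 1350·6.75)/6650 = 26.96406
V̂(x̄_st) = Σ W_h² (1 − n_h/N_h) s_h²/n_h, with W_h = N_h/N and N = 6650:
  stratum A: (2750/6650)²·(1 − 156/2750)·17.4²/156 = 0.313064
  stratum B: (2550/6650)²·(1 − 179/2550)·19.3²/179 = 0.284505
  stratum C: (1350/6650)²·(1 − 131/1350)·4.5²/131 = 0.00575238
V̂(x̄_st) = 0.603322
SE(x̄_st) = √0.603322 = 0.776738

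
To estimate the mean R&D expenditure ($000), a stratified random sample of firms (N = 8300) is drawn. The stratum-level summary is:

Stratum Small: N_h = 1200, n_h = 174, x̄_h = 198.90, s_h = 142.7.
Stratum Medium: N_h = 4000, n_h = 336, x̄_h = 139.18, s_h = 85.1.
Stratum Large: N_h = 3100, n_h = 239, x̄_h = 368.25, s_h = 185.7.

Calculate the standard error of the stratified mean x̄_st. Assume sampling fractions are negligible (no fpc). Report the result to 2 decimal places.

SE(x̄_st) ≈ 5.25

V̂(x̄_st) = Σ W_h² s_h²/n_h, with W_h = N_h/N and N = 8300:
  stratum Small: (1200/8300)²·142.7²/174 = 2.44627
  stratum Medium: (4000/8300)²·85.1²/336 = 5.00592
  stratum Large: (3100/8300)²·185.7²/239 = 20.1277
V̂(x̄_st) = 27.5798
SE(x̄_st) = √27.5798 = 5.25165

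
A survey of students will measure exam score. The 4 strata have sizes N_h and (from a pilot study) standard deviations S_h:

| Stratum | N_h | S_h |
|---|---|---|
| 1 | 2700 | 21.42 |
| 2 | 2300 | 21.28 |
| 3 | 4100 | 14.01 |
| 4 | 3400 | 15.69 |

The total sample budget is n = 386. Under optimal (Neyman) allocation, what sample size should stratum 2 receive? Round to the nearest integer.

87

Neyman allocation: n_h = n · N_h S_h / Σ N_i S_i, with n = 386.
  stratum 1: N_h·S_h = 2700·21.42 = 57834.00
  stratum 2: N_h·S_h = 2300·21.28 = 48944.00
  stratum 3: N_h·S_h = 4100·14.01 = 57441.00
  stratum 4: N_h·S_h = 3400·15.69 = 53346.00
Σ N_h S_h = 217565.00
n for stratum 2 = 386·48944.00/217565.00 = 86.836 → 87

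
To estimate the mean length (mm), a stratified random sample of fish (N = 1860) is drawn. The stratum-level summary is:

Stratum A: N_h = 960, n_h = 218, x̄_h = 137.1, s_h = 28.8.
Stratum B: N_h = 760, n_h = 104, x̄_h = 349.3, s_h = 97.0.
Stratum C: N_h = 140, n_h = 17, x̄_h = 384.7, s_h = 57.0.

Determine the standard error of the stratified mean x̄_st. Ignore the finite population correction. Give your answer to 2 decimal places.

SE(x̄_st) ≈ 4.15

V̂(x̄_st) = Σ W_h² s_h²/n_h, with W_h = N_h/N and N = 1860:
  stratum A: (960/1860)²·28.8²/218 = 1.01355
  stratum B: (760/1860)²·97.0²/104 = 15.1047
  stratum C: (140/1860)²·57.0²/17 = 1.08276
V̂(x̄_st) = 17.201
SE(x̄_st) = √17.201 = 4.14741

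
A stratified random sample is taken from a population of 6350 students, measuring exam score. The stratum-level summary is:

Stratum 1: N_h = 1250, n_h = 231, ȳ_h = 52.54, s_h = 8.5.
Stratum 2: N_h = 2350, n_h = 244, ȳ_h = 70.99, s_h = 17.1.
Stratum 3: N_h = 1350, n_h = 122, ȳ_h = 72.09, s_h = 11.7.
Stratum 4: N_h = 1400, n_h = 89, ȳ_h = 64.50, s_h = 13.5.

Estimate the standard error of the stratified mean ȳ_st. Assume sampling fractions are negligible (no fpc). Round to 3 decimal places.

SE(ȳ_st) ≈ 0.571

V̂(ȳ_st) = Σ W_h² s_h²/n_h, with W_h = N_h/N and N = 6350:
  stratum 1: (1250/6350)²·8.5²/231 = 0.0121199
  stratum 2: (2350/6350)²·17.1²/244 = 0.164131
  stratum 3: (1350/6350)²·11.7²/122 = 0.0507145
  stratum 4: (1400/6350)²·13.5²/89 = 0.0995374
V̂(ȳ_st) = 0.326503
SE(ȳ_st) = √0.326503 = 0.571404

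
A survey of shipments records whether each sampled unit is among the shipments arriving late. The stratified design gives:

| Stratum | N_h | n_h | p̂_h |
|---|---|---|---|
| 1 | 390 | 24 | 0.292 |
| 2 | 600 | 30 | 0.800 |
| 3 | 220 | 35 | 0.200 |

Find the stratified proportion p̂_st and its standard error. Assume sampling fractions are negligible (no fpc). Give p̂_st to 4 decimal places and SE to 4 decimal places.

p̂_st ≈ 0.5272, SE ≈ 0.0495

N = 1210; stratum weights W_h = N_h/N.
p̂_st = Σ W_h p̂_h = (390·0.292 + 600·0.800 + 220·0.200)/1210 = 0.52717
V̂(p̂_st) = Σ W_h² p̂_h(1−p̂_h)/(n_h−1):
  stratum 1: (390/1210)²·0.292·0.708/23 = 0.000933785
  stratum 2: (600/1210)²·0.800·0.200/29 = 0.00135661
  stratum 3: (220/1210)²·0.200·0.800/34 = 0.000155566
V̂(p̂_st) = 0.00244596; SE = √V̂ = 0.0494566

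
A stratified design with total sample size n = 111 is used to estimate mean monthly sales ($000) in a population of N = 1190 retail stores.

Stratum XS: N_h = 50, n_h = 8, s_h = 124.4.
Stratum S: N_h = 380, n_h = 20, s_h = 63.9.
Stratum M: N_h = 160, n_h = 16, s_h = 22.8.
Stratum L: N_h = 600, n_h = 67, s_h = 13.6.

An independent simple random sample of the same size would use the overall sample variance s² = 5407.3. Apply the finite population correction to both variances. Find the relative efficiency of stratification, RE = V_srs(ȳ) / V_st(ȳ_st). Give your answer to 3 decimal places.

RE ≈ 1.860

V̂(ȳ_st) = Σ W_h² (1 − n_h/N_h) s_h²/n_h, with W_h = N_h/N and N = 1190:
  stratum XS: (50/1190)²·(1 − 8/50)·124.4²/8 = 2.86864
  stratum S: (380/1190)²·(1 − 20/380)·63.9²/20 = 19.7226
  stratum M: (160/1190)²·(1 − 16/160)·22.8²/16 = 0.528614
  stratum L: (600/1190)²·(1 − 67/600)·13.6²/67 = 0.62343
V_st = 23.7433
V_srs = (1 − 111/1190)·5407.3/111 = 44.1705
Relative efficiency = V_srs / V_st = 44.1705/23.7433 = 1.8603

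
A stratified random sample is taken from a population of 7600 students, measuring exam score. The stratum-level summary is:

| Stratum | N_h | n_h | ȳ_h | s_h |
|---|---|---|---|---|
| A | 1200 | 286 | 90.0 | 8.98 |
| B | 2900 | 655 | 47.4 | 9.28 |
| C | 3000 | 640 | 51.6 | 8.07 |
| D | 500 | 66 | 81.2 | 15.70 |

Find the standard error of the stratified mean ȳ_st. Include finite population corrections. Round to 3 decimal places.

V̂(ȳ_st) = Σ W_h² (1 − n_h/N_h) s_h²/n_h, with W_h = N_h/N and N = 7600:
  stratum A: (1200/7600)²·(1 − 286/1200)·8.98²/286 = 0.00535411
  stratum B: (2900/7600)²·(1 − 655/2900)·9.28²/655 = 0.0148198
  stratum C: (3000/7600)²·(1 − 640/3000)·8.07²/640 = 0.0124731
  stratum D: (500/7600)²·(1 − 66/500)·15.70²/66 = 0.014031
V̂(ȳ_st) = 0.0466779
SE(ȳ_st) = √0.0466779 = 0.216051

SE(ȳ_st) ≈ 0.216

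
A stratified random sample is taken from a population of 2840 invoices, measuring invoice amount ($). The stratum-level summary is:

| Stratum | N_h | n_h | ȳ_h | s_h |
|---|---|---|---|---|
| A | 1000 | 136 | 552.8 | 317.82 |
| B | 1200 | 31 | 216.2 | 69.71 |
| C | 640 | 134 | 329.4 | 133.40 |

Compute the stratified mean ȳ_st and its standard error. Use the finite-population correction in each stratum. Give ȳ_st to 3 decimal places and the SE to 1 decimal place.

ȳ_st = Σ W_h ȳ_h = (1000·552.8 + 1200·216.2 + 640·329.4)/2840 = 360.23099
V̂(ȳ_st) = Σ W_h² (1 − n_h/N_h) s_h²/n_h, with W_h = N_h/N and N = 2840:
  stratum A: (1000/2840)²·(1 − 136/1000)·317.82²/136 = 79.5611
  stratum B: (1200/2840)²·(1 − 31/1200)·69.71²/31 = 27.2639
  stratum C: (640/2840)²·(1 − 134/640)·133.40²/134 = 5.33213
V̂(ȳ_st) = 112.157
SE(ȳ_st) = √112.157 = 10.5904

ȳ_st ≈ 360.231, SE ≈ 10.6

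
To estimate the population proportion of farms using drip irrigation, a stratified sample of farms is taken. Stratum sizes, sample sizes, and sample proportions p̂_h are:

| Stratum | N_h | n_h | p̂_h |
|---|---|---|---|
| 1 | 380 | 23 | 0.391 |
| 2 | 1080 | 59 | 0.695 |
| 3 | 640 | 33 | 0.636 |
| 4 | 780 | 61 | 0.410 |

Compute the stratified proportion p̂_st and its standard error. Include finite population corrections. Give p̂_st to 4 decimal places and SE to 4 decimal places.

N = 2880; stratum weights W_h = N_h/N.
p̂_st = Σ W_h p̂_h = (380·0.391 + 1080·0.695 + 640·0.636 + 780·0.410)/2880 = 0.56459
V̂(p̂_st) = Σ W_h² (1 − n_h/N_h) p̂_h(1−p̂_h)/(n_h−1):
  stratum 1: (380/2880)²·(1 − 23/380)·0.391·0.609/22 = 0.000177026
  stratum 2: (1080/2880)²·(1 − 59/1080)·0.695·0.305/58 = 0.000485871
  stratum 3: (640/2880)²·(1 − 33/640)·0.636·0.364/32 = 0.000338838
  stratum 4: (780/2880)²·(1 − 61/780)·0.410·0.590/60 = 0.000272598
V̂(p̂_st) = 0.00127433; SE = √V̂ = 0.0356978

p̂_st ≈ 0.5646, SE ≈ 0.0357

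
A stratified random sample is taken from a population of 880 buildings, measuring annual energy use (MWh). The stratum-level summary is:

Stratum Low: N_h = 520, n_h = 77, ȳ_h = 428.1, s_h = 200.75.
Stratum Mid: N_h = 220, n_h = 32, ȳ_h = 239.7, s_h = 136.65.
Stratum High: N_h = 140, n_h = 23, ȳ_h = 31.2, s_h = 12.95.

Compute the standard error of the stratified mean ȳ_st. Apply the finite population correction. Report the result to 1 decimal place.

V̂(ȳ_st) = Σ W_h² (1 − n_h/N_h) s_h²/n_h, with W_h = N_h/N and N = 880:
  stratum Low: (520/880)²·(1 − 77/520)·200.75²/77 = 155.69
  stratum Mid: (220/880)²·(1 − 32/220)·136.65²/32 = 31.1662
  stratum High: (140/880)²·(1 − 23/140)·12.95²/23 = 0.154227
V̂(ȳ_st) = 187.011
SE(ȳ_st) = √187.011 = 13.6752

SE(ȳ_st) ≈ 13.7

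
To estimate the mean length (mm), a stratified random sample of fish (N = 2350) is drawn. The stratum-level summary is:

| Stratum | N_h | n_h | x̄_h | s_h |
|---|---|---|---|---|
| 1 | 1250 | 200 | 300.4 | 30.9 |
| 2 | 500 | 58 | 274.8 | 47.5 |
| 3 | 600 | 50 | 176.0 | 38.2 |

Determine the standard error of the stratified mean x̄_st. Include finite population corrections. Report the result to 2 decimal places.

V̂(x̄_st) = Σ W_h² (1 − n_h/N_h) s_h²/n_h, with W_h = N_h/N and N = 2350:
  stratum 1: (1250/2350)²·(1 − 200/1250)·30.9²/200 = 1.13462
  stratum 2: (500/2350)²·(1 − 58/500)·47.5²/58 = 1.55674
  stratum 3: (600/2350)²·(1 − 50/600)·38.2²/50 = 1.74395
V̂(x̄_st) = 4.43531
SE(x̄_st) = √4.43531 = 2.10602

SE(x̄_st) ≈ 2.11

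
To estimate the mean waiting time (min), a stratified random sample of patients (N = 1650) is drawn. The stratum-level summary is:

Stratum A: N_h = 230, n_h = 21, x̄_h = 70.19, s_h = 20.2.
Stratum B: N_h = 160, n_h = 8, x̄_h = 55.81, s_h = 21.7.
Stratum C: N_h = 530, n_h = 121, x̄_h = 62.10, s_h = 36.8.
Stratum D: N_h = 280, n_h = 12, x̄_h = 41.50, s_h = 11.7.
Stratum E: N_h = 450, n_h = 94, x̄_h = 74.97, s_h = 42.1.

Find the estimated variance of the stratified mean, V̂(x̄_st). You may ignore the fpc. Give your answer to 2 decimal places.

V̂(x̄_st) ≈ 3.82

V̂(x̄_st) = Σ W_h² s_h²/n_h, with W_h = N_h/N and N = 1650:
  stratum A: (230/1650)²·20.2²/21 = 0.377547
  stratum B: (160/1650)²·21.7²/8 = 0.55348
  stratum C: (530/1650)²·36.8²/121 = 1.15477
  stratum D: (280/1650)²·11.7²/12 = 0.328502
  stratum E: (450/1650)²·42.1²/94 = 1.40247
V̂(x̄_st) = 3.81677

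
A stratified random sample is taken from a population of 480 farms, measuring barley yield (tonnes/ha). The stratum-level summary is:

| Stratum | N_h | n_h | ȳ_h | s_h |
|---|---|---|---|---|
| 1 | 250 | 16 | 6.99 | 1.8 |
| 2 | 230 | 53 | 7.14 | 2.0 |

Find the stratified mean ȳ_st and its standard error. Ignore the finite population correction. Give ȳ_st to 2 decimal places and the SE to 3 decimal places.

ȳ_st ≈ 7.06, SE ≈ 0.269

ȳ_st = Σ W_h ȳ_h = (250·6.99 + 230·7.14)/480 = 7.06187
V̂(ȳ_st) = Σ W_h² s_h²/n_h, with W_h = N_h/N and N = 480:
  stratum 1: (250/480)²·1.8²/16 = 0.0549316
  stratum 2: (230/480)²·2.0²/53 = 0.0173284
V̂(ȳ_st) = 0.07226
SE(ȳ_st) = √0.07226 = 0.268812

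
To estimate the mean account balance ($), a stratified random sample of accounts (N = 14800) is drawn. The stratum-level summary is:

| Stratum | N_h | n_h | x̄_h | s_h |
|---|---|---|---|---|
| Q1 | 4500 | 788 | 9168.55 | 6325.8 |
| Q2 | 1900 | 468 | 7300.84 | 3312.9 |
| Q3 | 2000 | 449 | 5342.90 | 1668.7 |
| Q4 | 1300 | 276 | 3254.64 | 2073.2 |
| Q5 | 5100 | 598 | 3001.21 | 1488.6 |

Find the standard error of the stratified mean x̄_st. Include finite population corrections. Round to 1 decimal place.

SE(x̄_st) ≈ 68.8

V̂(x̄_st) = Σ W_h² (1 − n_h/N_h) s_h²/n_h, with W_h = N_h/N and N = 14800:
  stratum Q1: (4500/14800)²·(1 − 788/4500)·6325.8²/788 = 3872.59
  stratum Q2: (1900/14800)²·(1 − 468/1900)·3312.9²/468 = 291.302
  stratum Q3: (2000/14800)²·(1 − 449/2000)·1668.7²/449 = 87.8271
  stratum Q4: (1300/14800)²·(1 − 276/1300)·2073.2²/276 = 94.644
  stratum Q5: (5100/14800)²·(1 − 598/5100)·1488.6²/598 = 388.425
V̂(x̄_st) = 4734.79
SE(x̄_st) = √4734.79 = 68.8098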